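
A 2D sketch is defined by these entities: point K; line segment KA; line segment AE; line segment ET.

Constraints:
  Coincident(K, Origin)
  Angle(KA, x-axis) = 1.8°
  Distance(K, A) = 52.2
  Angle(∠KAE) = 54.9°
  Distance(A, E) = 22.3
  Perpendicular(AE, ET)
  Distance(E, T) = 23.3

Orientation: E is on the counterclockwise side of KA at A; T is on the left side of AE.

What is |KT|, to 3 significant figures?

20.9

∠KAE = 54.9°, so AE runs at 1.8° + (180° − 54.9°) = 127° from the x-axis; with |AE| = 22.3, E = A + 22.3·(cos 127°, sin 127°) = (38.8, 19.5). AE is perpendicular to ET; with |ET| = 23.3 on the left of AE, T = E + 23.3·(-0.800, -0.600) = (20.2, 5.48). Then |KT| = |T − K| = 20.9.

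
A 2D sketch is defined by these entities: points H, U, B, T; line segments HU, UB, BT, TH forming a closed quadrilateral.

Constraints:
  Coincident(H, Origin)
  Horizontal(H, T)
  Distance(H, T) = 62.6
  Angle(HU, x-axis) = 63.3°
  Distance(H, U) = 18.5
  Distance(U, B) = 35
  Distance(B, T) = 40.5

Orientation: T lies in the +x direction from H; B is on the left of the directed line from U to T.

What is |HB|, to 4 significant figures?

51.24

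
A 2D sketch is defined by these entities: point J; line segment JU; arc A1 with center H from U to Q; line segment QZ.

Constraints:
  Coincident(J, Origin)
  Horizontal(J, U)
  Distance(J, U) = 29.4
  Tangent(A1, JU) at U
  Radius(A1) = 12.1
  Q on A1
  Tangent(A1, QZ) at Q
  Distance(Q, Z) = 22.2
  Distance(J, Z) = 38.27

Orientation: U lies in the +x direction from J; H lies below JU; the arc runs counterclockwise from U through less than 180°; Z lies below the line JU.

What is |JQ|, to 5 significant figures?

21.063

J is at the origin; JU is horizontal with |JU| = 29.4 and U on the +x side, so U = (29.400, 0.0000). The tangent condition forces HU to be normal to JU, so H = U + (0, -12.1) = (29.400, -12.100). Since HQ ⟂ QZ (tangency), |HZ| = √(12.1² + 22.2²) = 25.283 regardless of where Q sits on A1. So Z lies on both circle(J, 38.27) and circle(H, 25.283); the below-JU intersection is Z = (17.145, -34.215). Q is the foot of the tangent from Z: Q = (17.300, -12.015).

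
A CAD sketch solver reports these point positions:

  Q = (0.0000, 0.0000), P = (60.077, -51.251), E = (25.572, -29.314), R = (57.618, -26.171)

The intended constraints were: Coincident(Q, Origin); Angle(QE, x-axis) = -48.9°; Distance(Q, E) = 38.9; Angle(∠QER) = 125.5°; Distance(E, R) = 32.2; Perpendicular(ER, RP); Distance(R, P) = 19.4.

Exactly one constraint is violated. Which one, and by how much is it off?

Distance(R, P) = 19.4 — off by 5.80.

Q = (0.00, 0.00) ✓; QE at -48.90° ✓; |QE| = 38.90 ✓; ∠QER = 125.5° ✓; |ER| = 32.20 ✓; ∠(ER, RP) = 90.00° ✓; |RP| = 25.20 ✗.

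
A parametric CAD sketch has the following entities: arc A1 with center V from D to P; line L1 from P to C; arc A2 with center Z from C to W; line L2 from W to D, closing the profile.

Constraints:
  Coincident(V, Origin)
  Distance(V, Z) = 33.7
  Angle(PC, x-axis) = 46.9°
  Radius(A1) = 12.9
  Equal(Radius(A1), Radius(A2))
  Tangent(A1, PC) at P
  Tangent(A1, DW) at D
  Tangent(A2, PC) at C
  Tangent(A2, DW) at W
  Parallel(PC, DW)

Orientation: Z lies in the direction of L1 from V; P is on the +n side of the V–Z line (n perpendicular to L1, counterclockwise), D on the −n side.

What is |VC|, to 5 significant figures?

36.085

The slot axis is L1's direction at 46.9°, so u = (cos 46.9°, sin 46.9°) = (0.68327, 0.73016) and n = (−sin 46.9°, cos 46.9°) = (-0.73016, 0.68327). V is at the origin and Z lies 33.7 along u from V, so Z = 33.7·u = (23.026, 24.606). Tangency of A1 to both parallel lines with radius 12.9 puts P and D at V ± 12.9·n: P = (-9.4191, 8.8142), D = (9.4191, -8.8142). Equal radii place C and W the same way about Z: C = Z + 12.9·n = (13.607, 33.421), W = Z − 12.9·n = (32.445, 15.792). Then |VC| = |C − V| = 36.085.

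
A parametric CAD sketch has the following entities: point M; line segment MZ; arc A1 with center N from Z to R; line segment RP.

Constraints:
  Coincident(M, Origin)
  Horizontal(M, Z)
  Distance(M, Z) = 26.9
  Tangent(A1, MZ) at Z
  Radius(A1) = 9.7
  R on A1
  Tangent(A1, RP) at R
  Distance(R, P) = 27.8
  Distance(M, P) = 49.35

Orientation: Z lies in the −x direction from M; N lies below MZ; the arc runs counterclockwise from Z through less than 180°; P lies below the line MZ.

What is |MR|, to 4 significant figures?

38.24

Checks: |NZ| = 9.700 ✓; |NR| = 9.700 ✓; ∠(NR, RP) = 90.00° ✓; |RP| = 27.80 ✓; |MP| = 49.35 ✓.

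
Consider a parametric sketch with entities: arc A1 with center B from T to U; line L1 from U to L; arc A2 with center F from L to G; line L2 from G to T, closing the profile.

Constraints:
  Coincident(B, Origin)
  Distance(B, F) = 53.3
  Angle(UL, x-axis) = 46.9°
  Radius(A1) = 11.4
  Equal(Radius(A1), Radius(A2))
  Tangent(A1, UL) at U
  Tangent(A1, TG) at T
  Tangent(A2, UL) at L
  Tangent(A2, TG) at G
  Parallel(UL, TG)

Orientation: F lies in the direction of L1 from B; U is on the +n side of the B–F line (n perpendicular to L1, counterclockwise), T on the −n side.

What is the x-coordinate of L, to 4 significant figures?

28.09

The slot axis is L1's direction at 46.9°, so u = (cos 46.9°, sin 46.9°) = (0.6833, 0.7302) and n = (−sin 46.9°, cos 46.9°) = (-0.7302, 0.6833). B is at the origin and F lies 53.3 along u from B, so F = 53.3·u = (36.42, 38.92). Tangency of A1 to both parallel lines with radius 11.4 puts U and T at B ± 11.4·n: U = (-8.324, 7.789), T = (8.324, -7.789). Equal radii place L and G the same way about F: L = F + 11.4·n = (28.09, 46.71), G = F − 11.4·n = (44.74, 31.13). So L.x = 28.09.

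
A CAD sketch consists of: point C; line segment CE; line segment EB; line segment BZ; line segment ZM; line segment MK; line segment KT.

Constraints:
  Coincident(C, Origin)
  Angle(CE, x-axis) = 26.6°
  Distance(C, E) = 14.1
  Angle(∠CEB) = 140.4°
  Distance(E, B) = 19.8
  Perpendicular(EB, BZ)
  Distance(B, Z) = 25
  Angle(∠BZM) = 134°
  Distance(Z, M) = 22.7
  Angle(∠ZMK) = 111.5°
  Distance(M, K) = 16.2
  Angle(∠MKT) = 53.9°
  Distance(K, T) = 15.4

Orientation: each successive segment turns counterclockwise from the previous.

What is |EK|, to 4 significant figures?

35.87

C is at the origin; CE runs at 26.6° with length 14.1, so E = (12.61, 6.313). ∠CEB = 140.4° gives EB at 66.20° from the x-axis; with |EB| = 19.8, B = (20.60, 24.43). The perpendicularity gives BZ at right angles to EB, so BZ runs at 156.2°; with |BZ| = 25.0, Z = (-2.276, 34.52). ∠BZM = 134.0° gives ZM at -157.8° from the x-axis; with |ZM| = 22.7, M = (-23.29, 25.94). ∠ZMK = 111.5° gives MK at -89.30° from the x-axis; with |MK| = 16.2, K = (-23.10, 9.742). Then |EK| = |K − E| = 35.87.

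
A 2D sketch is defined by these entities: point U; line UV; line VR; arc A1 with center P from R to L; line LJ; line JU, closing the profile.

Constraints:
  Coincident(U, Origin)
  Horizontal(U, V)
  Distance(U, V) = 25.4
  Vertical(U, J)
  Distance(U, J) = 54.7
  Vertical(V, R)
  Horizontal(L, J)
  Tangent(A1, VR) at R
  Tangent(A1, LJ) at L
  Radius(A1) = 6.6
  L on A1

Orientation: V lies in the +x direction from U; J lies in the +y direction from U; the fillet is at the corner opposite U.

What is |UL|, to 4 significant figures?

57.84

U is at the origin; UV is horizontal with |UV| = 25.4 and V on the +x side, so V = (25.40, 0.000). UJ is vertical with |UJ| = 54.7 and J on the +y side, so J = (0.000, 54.70). The virtual corner opposite U is at (25.40, 54.70). The tangent condition forces PR to be normal to VR and since A1 is tangent to LJ there, PL ⟂ LJ, with radius 6.6, so the center P sits 6.6 in from both sides at P = (18.80, 48.10). That places the tangent points at R = (25.40, 48.10) on VR and L = (18.80, 54.70) on LJ. Then |UL| = |L − U| = 57.84.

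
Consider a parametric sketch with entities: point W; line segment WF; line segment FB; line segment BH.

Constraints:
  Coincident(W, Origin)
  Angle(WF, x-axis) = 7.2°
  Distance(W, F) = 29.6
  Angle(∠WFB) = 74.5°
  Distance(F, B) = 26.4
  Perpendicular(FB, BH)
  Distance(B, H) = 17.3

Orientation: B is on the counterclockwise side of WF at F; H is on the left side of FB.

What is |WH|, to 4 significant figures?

21.63

W is at the origin; WF runs at 7.2° with length 29.6, so F = 29.6·(cos 7.2°, sin 7.2°) = (29.37, 3.710). ∠WFB = 74.5°, so FB runs at 7.2° + (180° − 74.5°) = 112.7° from the x-axis; with |FB| = 26.4, B = F + 26.4·(cos 112.7°, sin 112.7°) = (19.18, 28.06). FB ⟂ BH; with |BH| = 17.3 on the left of FB, H = B + 17.3·(-0.9225, -0.3859) = (3.219, 21.39). Then |WH| = |H − W| = 21.63.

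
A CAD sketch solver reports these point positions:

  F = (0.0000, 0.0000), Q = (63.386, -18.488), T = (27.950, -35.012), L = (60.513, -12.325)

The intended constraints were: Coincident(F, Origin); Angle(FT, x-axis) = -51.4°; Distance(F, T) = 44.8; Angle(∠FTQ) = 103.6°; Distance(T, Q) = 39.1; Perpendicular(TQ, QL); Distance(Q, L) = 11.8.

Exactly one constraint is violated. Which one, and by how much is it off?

Distance(Q, L) = 11.8 — off by 5.00.

F = (0.00, 0.00) ✓; FT at -51.40° ✓; |FT| = 44.80 ✓; ∠FTQ = 103.6° ✓; |TQ| = 39.10 ✓; ∠(TQ, QL) = 89.99° ✓; |QL| = 6.800 ✗.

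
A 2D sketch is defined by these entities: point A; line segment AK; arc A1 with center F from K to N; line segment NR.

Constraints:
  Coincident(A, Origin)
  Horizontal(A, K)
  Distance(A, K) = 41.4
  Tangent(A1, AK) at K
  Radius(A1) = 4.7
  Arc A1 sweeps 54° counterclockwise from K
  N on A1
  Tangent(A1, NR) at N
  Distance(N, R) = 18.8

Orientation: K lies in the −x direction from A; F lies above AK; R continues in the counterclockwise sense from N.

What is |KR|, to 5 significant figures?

22.685

A is at the origin; A and K share the same y with |AK| = 41.4 and K on the −x side, so K = (-41.400, 0.0000). A1 meets AK tangentially, so FK is at right angles to AK, so F = K + (0, 4.7) = (-41.400, 4.7000). On A1, K sits at bearing -90° from F; a 54° counterclockwise sweep puts N at bearing -36°, so N = F + 4.7·(cos -36°, sin -36°) = (-37.598, 1.9374). The tangent condition forces FN to be normal to NR, so NR runs along (−sin -36°, cos -36°); with |NR| = 18.8, R = (-26.547, 17.147). Then |KR| = |R − K| = 22.685.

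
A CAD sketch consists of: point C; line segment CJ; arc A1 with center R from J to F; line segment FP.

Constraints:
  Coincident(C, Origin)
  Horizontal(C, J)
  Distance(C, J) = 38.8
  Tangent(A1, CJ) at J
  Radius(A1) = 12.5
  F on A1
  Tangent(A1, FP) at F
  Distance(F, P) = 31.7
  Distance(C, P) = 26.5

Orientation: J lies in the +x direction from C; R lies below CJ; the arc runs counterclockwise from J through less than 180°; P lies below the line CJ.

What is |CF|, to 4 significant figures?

30.33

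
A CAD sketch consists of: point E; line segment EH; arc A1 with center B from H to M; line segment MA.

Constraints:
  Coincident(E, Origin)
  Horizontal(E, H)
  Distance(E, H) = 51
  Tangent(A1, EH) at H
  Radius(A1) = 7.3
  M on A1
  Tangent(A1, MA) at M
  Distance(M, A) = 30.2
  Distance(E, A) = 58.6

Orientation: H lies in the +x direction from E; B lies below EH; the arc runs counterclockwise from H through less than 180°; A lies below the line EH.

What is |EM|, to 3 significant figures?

44.4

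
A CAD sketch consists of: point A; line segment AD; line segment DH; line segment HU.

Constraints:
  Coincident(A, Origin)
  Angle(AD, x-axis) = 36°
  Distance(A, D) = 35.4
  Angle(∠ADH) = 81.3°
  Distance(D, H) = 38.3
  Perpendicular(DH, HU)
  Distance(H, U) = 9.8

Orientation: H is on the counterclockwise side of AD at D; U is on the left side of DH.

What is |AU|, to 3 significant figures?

41.5

A is at the origin; AD runs at 36.0° with length 35.4, so D = 35.4·(cos 36.0°, sin 36.0°) = (28.6, 20.8). ∠ADH = 81.3°, so DH runs at 36.0° + (180° − 81.3°) = 135° from the x-axis; with |DH| = 38.3, H = D + 38.3·(cos 135°, sin 135°) = (1.70, 48.0). DH ⟂ HU; with |HU| = 9.8 on the left of DH, U = H + 9.8·(-0.711, -0.703) = (-5.27, 41.1). Then |AU| = |U − A| = 41.5.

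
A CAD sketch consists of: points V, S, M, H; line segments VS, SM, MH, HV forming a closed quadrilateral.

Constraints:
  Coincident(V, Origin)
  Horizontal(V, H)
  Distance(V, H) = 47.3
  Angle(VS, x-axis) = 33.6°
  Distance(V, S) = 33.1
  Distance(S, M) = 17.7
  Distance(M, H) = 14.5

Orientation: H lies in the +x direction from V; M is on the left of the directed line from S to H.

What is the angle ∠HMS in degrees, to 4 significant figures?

113.1°

V is at the origin; VH is horizontal with |VH| = 47.3 and H in +x, so H = (47.3, 0). VS runs at 33.6° with |VS| = 33.1, so S = (27.57, 18.32). M is determined by |SM| = 17.7 and |MH| = 14.5 together: it lies at the intersection of circle(S, 17.7) and circle(H, 14.5). With |SH| = 26.92, the foot of the radical line on SH is 15.37 from S and the perpendicular offset is √(17.7² − 15.37²) = 8.770. Taking the left-of-SH solution: M = (44.80, 14.28).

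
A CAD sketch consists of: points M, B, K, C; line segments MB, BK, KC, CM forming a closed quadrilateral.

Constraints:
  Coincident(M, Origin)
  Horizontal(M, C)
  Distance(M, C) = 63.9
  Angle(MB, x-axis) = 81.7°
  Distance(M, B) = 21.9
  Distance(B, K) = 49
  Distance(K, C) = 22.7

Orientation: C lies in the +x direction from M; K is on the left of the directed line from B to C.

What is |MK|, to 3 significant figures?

55.6

Checks: |BK| = 49.00 ✓; |KC| = 22.70 ✓.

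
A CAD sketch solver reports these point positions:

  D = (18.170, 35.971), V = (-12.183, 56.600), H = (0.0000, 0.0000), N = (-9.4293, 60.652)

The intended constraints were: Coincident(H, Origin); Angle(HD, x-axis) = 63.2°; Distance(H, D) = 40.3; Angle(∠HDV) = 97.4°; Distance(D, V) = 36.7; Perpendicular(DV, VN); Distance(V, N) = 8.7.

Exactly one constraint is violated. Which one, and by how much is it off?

Distance(V, N) = 8.7 — off by 3.80.

H = (0.00, 0.00) ✓; HD at 63.20° ✓; |HD| = 40.30 ✓; ∠HDV = 97.40° ✓; |DV| = 36.70 ✓; ∠(DV, VN) = 90.00° ✓; |VN| = 4.899 ✗.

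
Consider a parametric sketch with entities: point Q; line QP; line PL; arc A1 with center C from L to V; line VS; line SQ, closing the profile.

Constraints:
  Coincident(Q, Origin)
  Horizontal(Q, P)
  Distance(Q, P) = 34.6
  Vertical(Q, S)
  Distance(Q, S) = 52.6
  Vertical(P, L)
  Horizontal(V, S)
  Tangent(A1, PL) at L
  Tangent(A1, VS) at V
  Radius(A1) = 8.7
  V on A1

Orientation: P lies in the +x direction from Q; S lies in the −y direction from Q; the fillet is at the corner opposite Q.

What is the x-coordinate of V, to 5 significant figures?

25.900

Q is at the origin; Q and P share the same y with |QP| = 34.6 and P on the +x side, so P = (34.600, 0.0000). QS is vertical with |QS| = 52.6 and S on the −y side, so S = (0.0000, -52.600). The virtual corner opposite Q is at (34.600, -52.600). The tangent condition forces CL to be normal to PL and the tangent condition forces CV to be normal to VS, with radius 8.7, so the center C sits 8.7 in from both sides at C = (25.900, -43.900). That places the tangent points at L = (34.600, -43.900) on PL and V = (25.900, -52.600) on VS. So V.x = 25.900.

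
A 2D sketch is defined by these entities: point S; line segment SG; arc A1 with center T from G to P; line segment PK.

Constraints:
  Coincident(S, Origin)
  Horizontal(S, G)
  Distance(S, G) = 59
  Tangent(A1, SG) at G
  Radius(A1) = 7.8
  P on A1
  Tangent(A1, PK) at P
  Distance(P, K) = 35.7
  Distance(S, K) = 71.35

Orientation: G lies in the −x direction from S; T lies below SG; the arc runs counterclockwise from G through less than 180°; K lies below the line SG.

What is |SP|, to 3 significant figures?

67.2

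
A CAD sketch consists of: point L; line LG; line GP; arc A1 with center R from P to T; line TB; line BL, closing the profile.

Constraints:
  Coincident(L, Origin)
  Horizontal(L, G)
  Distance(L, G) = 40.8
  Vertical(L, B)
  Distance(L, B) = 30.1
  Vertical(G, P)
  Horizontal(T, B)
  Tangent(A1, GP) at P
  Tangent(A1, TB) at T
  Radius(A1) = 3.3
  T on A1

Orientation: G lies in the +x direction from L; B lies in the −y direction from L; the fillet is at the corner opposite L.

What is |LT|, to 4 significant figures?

48.09

The virtual corner opposite L is at (40.80, -30.10). Tangency of A1 to GP means the radius RP is perpendicular to GP and the tangent condition forces RT to be normal to TB, with radius 3.3, so the center R sits 3.3 in from both sides at R = (37.50, -26.80). That places the tangent points at P = (40.80, -26.80) on GP and T = (37.50, -30.10) on TB. Then |LT| = |T − L| = 48.09.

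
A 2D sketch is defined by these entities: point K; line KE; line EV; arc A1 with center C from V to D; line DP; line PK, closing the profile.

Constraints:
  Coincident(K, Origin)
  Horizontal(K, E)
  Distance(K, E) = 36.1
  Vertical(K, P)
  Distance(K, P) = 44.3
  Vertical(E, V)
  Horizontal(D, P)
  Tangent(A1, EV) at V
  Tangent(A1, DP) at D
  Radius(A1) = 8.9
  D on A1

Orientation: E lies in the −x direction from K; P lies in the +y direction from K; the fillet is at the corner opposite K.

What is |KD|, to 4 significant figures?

51.98

The virtual corner opposite K is at (-36.10, 44.30). The tangent condition forces CV to be normal to EV and tangency of A1 to DP means the radius CD is perpendicular to DP, with radius 8.9, so the center C sits 8.9 in from both sides at C = (-27.20, 35.40). That places the tangent points at V = (-36.10, 35.40) on EV and D = (-27.20, 44.30) on DP. Then |KD| = |D − K| = 51.98.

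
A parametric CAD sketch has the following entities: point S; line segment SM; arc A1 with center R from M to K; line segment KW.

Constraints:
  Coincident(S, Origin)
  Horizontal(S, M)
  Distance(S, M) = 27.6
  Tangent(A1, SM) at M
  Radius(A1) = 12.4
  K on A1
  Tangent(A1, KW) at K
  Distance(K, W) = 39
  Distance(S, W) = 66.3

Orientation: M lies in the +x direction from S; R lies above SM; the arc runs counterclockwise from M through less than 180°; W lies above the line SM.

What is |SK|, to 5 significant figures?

41.527

Checks: |RK| = 12.40 ✓; ∠(RK, KW) = 90.00° ✓; |KW| = 39.00 ✓; |SW| = 66.30 ✓.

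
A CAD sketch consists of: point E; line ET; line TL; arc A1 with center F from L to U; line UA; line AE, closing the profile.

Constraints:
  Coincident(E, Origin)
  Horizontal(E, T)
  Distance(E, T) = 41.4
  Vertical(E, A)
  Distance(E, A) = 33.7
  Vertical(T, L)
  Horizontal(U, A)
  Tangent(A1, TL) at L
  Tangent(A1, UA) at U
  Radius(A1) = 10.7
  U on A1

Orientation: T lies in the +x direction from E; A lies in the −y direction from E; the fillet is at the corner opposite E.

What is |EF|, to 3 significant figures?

38.4

E and A share the same x with |EA| = 33.7 and A on the −y side, so A = (0.00, -33.7). The virtual corner opposite E is at (41.4, -33.7). A1 meets TL tangentially, so FL is at right angles to TL and since A1 is tangent to UA there, FU ⟂ UA, with radius 10.7, so the center F sits 10.7 in from both sides at F = (30.7, -23.0). Then |EF| = |F − E| = 38.4.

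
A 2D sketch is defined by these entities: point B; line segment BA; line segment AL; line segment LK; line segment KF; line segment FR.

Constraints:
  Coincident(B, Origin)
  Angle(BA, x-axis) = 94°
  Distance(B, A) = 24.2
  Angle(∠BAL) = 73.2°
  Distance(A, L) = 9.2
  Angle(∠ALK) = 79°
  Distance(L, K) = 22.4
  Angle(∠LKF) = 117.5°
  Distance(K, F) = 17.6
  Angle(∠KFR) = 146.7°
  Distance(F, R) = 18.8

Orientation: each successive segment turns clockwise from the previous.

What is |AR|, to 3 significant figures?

36.9

∠LKF = 117.5° gives KF at -176° from the x-axis; with |KF| = 17.6, F = (-19.3, 0.472). ∠KFR = 146.7° gives FR at 150° from the x-axis; with |FR| = 18.8, R = (-35.7, 9.76). Then |AR| = |R − A| = 36.9.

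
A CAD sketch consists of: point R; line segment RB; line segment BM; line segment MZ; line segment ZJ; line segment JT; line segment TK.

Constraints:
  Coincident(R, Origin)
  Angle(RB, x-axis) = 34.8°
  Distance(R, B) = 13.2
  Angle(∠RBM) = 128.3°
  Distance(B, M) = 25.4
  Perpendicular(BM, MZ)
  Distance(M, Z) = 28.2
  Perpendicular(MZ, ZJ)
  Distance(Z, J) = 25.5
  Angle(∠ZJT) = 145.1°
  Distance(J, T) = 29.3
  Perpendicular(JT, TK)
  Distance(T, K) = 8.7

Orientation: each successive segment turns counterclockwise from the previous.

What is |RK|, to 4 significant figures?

12.53

R is at the origin; RB runs at 34.8° with length 13.2, so B = (10.84, 7.533). ∠RBM = 128.3° gives BM at 86.50° from the x-axis; with |BM| = 25.4, M = (12.39, 32.89). The perpendicularity gives MZ at right angles to BM, so MZ runs at 176.5°; with |MZ| = 28.2, Z = (-15.76, 34.61). The perpendicularity gives ZJ at right angles to MZ, so ZJ runs at -93.50°; with |ZJ| = 25.5, J = (-17.31, 9.155). ∠ZJT = 145.1° gives JT at -58.60° from the x-axis; with |JT| = 29.3, T = (-2.049, -15.85). JT is perpendicular to TK, so TK runs at 31.40°; with |TK| = 8.7, K = (5.377, -11.32). Then |RK| = |K − R| = 12.53.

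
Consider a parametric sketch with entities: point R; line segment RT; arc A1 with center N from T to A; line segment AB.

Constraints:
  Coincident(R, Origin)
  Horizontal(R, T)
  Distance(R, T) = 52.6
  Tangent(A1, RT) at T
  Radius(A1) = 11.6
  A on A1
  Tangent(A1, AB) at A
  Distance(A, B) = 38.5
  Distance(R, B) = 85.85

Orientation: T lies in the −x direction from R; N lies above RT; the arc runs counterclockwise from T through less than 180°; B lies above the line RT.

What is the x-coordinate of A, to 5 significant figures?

-44.471

Checks: ∠(NT, TR) = 90.00° ✓; |NT| = 11.60 ✓; |NA| = 11.60 ✓; ∠(NA, AB) = 90.00° ✓; |AB| = 38.50 ✓; |RB| = 85.85 ✓.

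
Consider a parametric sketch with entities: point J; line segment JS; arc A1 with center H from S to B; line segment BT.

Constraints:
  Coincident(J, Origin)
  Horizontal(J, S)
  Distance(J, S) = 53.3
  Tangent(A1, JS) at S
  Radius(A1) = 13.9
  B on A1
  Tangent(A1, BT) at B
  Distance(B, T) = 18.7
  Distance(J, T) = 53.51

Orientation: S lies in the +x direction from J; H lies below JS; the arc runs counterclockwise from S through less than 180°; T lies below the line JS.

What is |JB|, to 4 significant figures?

42.34

J is at the origin; JS is horizontal with |JS| = 53.3 and S on the +x side, so S = (53.30, 0.000). Tangency of A1 to JS means the radius HS is perpendicular to JS, so H = S + (0, -13.9) = (53.30, -13.90). Since HB ⟂ BT (tangency), |HT| = √(13.9² + 18.7²) = 23.30 regardless of where B sits on A1. So T lies on both circle(J, 53.51) and circle(H, 23.30); the below-JS intersection is T = (41.38, -33.92). B is the foot of the tangent from T: B = (39.47, -15.32).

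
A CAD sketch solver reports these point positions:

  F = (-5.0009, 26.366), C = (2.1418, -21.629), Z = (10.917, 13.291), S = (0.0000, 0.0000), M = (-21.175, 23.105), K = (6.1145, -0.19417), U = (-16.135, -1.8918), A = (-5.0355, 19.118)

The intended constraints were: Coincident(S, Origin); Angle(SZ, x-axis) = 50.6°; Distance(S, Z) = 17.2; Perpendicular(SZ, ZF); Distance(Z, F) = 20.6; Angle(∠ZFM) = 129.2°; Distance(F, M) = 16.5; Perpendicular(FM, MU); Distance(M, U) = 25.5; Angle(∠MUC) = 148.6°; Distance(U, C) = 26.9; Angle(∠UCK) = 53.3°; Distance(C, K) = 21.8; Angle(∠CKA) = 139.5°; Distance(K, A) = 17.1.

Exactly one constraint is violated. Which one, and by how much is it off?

Distance(K, A) = 17.1 — off by 5.20.

S = (0.00, 0.00) ✓; SZ at 50.60° ✓; |SZ| = 17.20 ✓; ∠(SZ, ZF) = 90.00° ✓; |ZF| = 20.60 ✓; ∠ZFM = 129.2° ✓; |FM| = 16.50 ✓; ∠(FM, MU) = 90.00° ✓; |MU| = 25.50 ✓; ∠MUC = 148.6° ✓; |UC| = 26.90 ✓; ∠UCK = 53.30° ✓; |CK| = 21.80 ✓; ∠CKA = 139.5° ✓; |KA| = 22.30 ✗.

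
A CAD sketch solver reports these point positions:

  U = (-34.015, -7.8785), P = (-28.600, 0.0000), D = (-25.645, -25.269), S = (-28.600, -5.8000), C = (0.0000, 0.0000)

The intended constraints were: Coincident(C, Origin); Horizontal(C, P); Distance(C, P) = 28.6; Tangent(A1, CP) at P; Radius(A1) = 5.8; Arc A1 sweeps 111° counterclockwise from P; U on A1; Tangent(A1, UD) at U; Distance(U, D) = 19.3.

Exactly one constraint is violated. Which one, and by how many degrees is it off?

Tangent(A1, UD) at U — off by 4.70°.

C = (0.00, 0.00) ✓; C.y = 0.00, P.y = 0.00 ✓; |CP| = 28.60 ✓; ∠(SP, PC) = 90.00° ✓; |SP| = 5.800 ✓; bearing(S→U) − bearing(S→P) = 111.0° ✓; |SU| = 5.800 ✓; ∠(SU, UD) = 85.30° ✗; |UD| = 19.30 ✓.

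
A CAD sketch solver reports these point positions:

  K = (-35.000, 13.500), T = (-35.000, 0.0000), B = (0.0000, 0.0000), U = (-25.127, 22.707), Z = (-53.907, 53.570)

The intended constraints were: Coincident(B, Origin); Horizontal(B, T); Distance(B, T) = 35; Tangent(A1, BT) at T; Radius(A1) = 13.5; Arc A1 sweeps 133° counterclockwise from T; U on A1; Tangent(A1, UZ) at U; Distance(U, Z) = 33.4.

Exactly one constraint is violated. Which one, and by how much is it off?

Distance(U, Z) = 33.4 — off by 8.80.

B = (0.00, 0.00) ✓; B.y = 0.00, T.y = 0.00 ✓; |BT| = 35.00 ✓; ∠(KT, TB) = 90.00° ✓; |KT| = 13.50 ✓; bearing(K→U) − bearing(K→T) = 133.0° ✓; |KU| = 13.50 ✓; ∠(KU, UZ) = 90.00° ✓; |UZ| = 42.20 ✗.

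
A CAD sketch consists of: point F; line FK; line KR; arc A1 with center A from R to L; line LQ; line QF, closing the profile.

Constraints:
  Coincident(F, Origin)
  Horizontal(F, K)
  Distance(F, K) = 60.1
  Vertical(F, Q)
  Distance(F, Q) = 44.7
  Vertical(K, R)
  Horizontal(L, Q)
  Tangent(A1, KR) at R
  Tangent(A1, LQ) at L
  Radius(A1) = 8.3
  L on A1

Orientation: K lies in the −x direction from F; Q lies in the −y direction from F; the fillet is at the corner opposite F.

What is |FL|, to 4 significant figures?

68.42

F is at the origin; FK is horizontal with |FK| = 60.1 and K on the −x side, so K = (-60.10, 0.000). F and Q share the same x with |FQ| = 44.7 and Q on the −y side, so Q = (0.000, -44.70). The virtual corner opposite F is at (-60.10, -44.70). A1 meets KR tangentially, so AR is at right angles to KR and the tangent condition forces AL to be normal to LQ, with radius 8.3, so the center A sits 8.3 in from both sides at A = (-51.80, -36.40). That places the tangent points at R = (-60.10, -36.40) on KR and L = (-51.80, -44.70) on LQ. Then |FL| = |L − F| = 68.42.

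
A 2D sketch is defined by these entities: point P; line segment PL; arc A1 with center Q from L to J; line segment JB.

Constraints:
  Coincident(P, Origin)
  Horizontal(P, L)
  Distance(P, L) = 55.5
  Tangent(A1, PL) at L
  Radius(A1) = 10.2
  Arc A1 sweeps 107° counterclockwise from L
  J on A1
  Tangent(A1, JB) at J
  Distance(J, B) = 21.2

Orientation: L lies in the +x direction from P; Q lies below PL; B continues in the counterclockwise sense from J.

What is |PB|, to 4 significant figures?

61.79

On A1, L sits at bearing 90° from Q; a 107° counterclockwise sweep puts J at bearing 197°, so J = Q + 10.2·(cos 197°, sin 197°) = (45.75, -13.18). Since A1 is tangent to JB there, QJ ⟂ JB, so JB runs along (−sin 197°, cos 197°); with |JB| = 21.2, B = (51.94, -33.46). Then |PB| = |B − P| = 61.79.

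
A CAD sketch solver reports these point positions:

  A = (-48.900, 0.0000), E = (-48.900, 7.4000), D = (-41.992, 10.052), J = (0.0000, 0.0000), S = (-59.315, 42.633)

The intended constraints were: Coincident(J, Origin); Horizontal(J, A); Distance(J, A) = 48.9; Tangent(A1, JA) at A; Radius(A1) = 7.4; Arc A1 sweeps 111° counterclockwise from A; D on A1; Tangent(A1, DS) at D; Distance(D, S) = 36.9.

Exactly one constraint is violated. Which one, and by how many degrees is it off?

Tangent(A1, DS) at D — off by 7.00°.

J = (0.00, 0.00) ✓; J.y = 0.00, A.y = 0.00 ✓; |JA| = 48.90 ✓; ∠(EA, AJ) = 90.00° ✓; |EA| = 7.400 ✓; bearing(E→D) − bearing(E→A) = 111.0° ✓; |ED| = 7.400 ✓; ∠(ED, DS) = 83.00° ✗; |DS| = 36.90 ✓.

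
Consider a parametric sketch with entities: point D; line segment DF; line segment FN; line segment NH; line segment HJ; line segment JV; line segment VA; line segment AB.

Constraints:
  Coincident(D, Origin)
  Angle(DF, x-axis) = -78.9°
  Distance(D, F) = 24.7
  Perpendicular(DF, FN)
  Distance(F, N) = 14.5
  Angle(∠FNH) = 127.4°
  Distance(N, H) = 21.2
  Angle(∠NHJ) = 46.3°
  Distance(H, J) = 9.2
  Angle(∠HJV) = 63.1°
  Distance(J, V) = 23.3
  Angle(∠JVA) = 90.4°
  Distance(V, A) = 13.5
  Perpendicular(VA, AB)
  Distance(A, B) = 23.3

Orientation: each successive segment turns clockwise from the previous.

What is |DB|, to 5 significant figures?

29.752

∠JVA = 90.4° gives VA at 158.30° from the x-axis; with |VA| = 13.5, A = (-37.493, -28.809). VA is perpendicular to AB, so AB runs at 68.300°; with |AB| = 23.3, B = (-28.878, -7.1599). Then |DB| = |B − D| = 29.752.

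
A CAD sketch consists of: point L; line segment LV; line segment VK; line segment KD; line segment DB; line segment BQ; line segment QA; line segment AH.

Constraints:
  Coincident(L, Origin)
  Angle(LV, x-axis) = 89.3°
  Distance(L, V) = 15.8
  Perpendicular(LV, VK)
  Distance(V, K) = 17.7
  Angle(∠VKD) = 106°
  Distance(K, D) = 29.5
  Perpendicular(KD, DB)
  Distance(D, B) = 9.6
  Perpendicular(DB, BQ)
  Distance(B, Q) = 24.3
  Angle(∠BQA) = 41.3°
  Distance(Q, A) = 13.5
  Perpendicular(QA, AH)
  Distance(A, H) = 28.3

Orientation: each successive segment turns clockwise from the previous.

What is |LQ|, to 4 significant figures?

12.83

KD ⟂ DB, so DB runs at -164.7°; with |DB| = 9.6, B = (16.42, -15.41). DB ⟂ BQ, so BQ runs at 105.3°; with |BQ| = 24.3, Q = (10.00, 8.034). Then |LQ| = |Q − L| = 12.83.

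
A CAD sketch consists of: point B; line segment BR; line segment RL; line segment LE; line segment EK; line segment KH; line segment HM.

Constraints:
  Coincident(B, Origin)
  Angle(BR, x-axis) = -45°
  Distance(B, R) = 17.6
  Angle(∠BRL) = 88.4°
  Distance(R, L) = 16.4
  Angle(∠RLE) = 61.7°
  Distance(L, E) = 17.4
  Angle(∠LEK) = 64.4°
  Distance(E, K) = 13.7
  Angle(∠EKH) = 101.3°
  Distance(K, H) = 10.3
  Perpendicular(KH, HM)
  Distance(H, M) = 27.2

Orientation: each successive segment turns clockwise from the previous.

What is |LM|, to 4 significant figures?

18.47

B is at the origin; BR runs at -45.0° with length 17.6, so R = (12.45, -12.45). ∠BRL = 88.4° gives RL at -136.6° from the x-axis; with |RL| = 16.4, L = (0.5293, -23.71). ∠RLE = 61.7° gives LE at 105.1° from the x-axis; with |LE| = 17.4, E = (-4.004, -6.914). ∠LEK = 64.4° gives EK at -10.50° from the x-axis; with |EK| = 13.7, K = (9.467, -9.411). ∠EKH = 101.3° gives KH at -89.20° from the x-axis; with |KH| = 10.3, H = (9.611, -19.71). KH is perpendicular to HM, so HM runs at -179.2°; with |HM| = 27.2, M = (-17.59, -20.09). Then |LM| = |M − L| = 18.47.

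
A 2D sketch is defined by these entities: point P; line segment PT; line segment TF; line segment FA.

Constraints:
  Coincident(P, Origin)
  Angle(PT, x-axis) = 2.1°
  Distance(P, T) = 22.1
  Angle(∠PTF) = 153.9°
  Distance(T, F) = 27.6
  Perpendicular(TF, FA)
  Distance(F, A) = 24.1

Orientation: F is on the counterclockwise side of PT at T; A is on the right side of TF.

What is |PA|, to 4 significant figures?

58.27

P is at the origin; PT runs at 2.1° with length 22.1, so T = 22.1·(cos 2.1°, sin 2.1°) = (22.09, 0.8098). ∠PTF = 153.9°, so TF runs at 2.1° + (180° − 153.9°) = 28.20° from the x-axis; with |TF| = 27.6, F = T + 27.6·(cos 28.20°, sin 28.20°) = (46.41, 13.85). TF ⟂ FA; with |FA| = 24.1 on the right of TF, A = F + 24.1·(0.4726, -0.8813) = (57.80, -7.387). Then |PA| = |A − P| = 58.27.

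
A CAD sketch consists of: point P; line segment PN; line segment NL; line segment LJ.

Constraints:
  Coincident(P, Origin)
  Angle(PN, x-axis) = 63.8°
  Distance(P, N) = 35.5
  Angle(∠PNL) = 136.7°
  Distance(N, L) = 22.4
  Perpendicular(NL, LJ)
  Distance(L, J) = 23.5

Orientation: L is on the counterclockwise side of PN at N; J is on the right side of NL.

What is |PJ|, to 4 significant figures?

67.94

∠PNL = 136.7°, so NL runs at 63.8° + (180° − 136.7°) = 107.1° from the x-axis; with |NL| = 22.4, L = N + 22.4·(cos 107.1°, sin 107.1°) = (9.087, 53.26). NL is perpendicular to LJ; with |LJ| = 23.5 on the right of NL, J = L + 23.5·(0.9558, 0.2940) = (31.55, 60.17). Then |PJ| = |J − P| = 67.94.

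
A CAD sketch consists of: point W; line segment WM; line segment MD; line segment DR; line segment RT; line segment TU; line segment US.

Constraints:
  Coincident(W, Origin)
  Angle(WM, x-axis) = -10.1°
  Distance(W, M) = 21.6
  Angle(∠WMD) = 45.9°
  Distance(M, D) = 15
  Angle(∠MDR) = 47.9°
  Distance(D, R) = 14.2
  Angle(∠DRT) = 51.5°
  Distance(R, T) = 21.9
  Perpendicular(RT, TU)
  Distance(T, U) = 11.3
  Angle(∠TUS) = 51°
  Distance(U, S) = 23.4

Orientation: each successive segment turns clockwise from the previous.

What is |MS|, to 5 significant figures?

7.5793

W is at the origin; WM runs at -10.1° with length 21.6, so M = (21.265, -3.7879). ∠WMD = 45.9° gives MD at -144.20° from the x-axis; with |MD| = 15.0, D = (9.0993, -12.562). ∠MDR = 47.9° gives DR at 83.700° from the x-axis; with |DR| = 14.2, R = (10.658, 1.5520). ∠DRT = 51.5° gives RT at -44.800° from the x-axis; with |RT| = 21.9, T = (26.197, -13.880). RT ⟂ TU, so TU runs at -134.80°; with |TU| = 11.3, U = (18.235, -21.898). ∠TUS = 51.0° gives US at 96.200° from the x-axis; with |US| = 23.4, S = (15.708, 1.3655). Then |MS| = |S − M| = 7.5793.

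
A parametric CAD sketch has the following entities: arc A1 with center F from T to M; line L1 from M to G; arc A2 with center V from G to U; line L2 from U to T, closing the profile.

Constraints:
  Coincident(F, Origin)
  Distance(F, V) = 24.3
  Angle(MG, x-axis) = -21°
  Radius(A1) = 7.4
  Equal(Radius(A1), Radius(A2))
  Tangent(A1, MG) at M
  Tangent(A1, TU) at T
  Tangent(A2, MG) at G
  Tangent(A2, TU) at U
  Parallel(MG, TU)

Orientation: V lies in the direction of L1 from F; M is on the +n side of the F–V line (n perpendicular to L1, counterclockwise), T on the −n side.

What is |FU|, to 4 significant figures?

25.40

The slot axis is L1's direction at -21.0°, so u = (cos -21.0°, sin -21.0°) = (0.9336, -0.3584) and n = (−sin -21.0°, cos -21.0°) = (0.3584, 0.9336). F is at the origin and V lies 24.3 along u from F, so V = 24.3·u = (22.69, -8.708). Tangency of A1 to both parallel lines with radius 7.4 puts M and T at F ± 7.4·n: M = (2.652, 6.908), T = (-2.652, -6.908). Equal radii place G and U the same way about V: G = V + 7.4·n = (25.34, -1.800), U = V − 7.4·n = (20.03, -15.62). Then |FU| = |U − F| = 25.40.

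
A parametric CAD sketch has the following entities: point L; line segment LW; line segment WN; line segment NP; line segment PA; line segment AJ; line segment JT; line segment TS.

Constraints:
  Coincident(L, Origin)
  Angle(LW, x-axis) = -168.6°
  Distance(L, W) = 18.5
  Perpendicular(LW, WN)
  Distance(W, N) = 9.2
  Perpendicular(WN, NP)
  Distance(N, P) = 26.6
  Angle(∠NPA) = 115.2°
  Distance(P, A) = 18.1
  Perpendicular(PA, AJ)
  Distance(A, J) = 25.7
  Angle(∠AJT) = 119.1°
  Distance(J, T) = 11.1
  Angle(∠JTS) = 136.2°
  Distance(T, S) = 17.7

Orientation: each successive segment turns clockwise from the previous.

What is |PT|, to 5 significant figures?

32.213

L is at the origin; LW runs at -168.6° with length 18.5, so W = (-18.135, -3.6567). LW is perpendicular to WN, so WN runs at 101.40°; with |WN| = 9.2, N = (-19.953, 5.3618). WN is perpendicular to NP, so NP runs at 11.400°; with |NP| = 26.6, P = (6.1217, 10.620). ∠NPA = 115.2° gives PA at -53.400° from the x-axis; with |PA| = 18.1, A = (16.913, -3.9115). PA ⟂ AJ, so AJ runs at -143.40°; with |AJ| = 25.7, J = (-3.7190, -19.234). ∠AJT = 119.1° gives JT at 155.70° from the x-axis; with |JT| = 11.1, T = (-13.836, -14.667). Then |PT| = |T − P| = 32.213.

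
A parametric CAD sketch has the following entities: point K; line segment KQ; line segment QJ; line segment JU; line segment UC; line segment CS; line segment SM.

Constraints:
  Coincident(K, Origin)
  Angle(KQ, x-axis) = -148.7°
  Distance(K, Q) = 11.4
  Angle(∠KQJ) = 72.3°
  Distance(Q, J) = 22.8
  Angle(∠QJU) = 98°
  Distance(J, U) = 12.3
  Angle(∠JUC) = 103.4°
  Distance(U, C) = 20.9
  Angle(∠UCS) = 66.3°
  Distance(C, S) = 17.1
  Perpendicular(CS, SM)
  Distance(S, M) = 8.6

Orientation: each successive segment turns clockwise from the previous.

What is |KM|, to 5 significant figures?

13.373

K is at the origin; KQ runs at -148.7° with length 11.4, so Q = (-9.7408, -5.9225). ∠KQJ = 72.3° gives QJ at 103.60° from the x-axis; with |QJ| = 22.8, J = (-15.102, 16.238). ∠QJU = 98.0° gives JU at 21.600° from the x-axis; with |JU| = 12.3, U = (-3.6658, 20.766). ∠JUC = 103.4° gives UC at -55.000° from the x-axis; with |UC| = 20.9, C = (8.3219, 3.6458). ∠UCS = 66.3° gives CS at -168.70° from the x-axis; with |CS| = 17.1, S = (-8.4466, 0.29517). CS is perpendicular to SM, so SM runs at 101.30°; with |SM| = 8.6, M = (-10.132, 8.7285). Then |KM| = |M − K| = 13.373.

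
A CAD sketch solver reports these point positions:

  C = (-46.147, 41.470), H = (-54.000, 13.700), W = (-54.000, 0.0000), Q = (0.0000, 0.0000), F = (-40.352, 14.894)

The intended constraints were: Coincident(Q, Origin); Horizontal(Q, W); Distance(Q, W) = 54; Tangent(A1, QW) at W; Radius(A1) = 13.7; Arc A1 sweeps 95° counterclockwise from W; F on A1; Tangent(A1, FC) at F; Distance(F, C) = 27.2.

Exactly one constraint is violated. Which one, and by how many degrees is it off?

Tangent(A1, FC) at F — off by 7.30°.

Q = (0.00, 0.00) ✓; Q.y = 0.00, W.y = 0.00 ✓; |QW| = 54.00 ✓; ∠(HW, WQ) = 90.00° ✓; |HW| = 13.70 ✓; bearing(H→F) − bearing(H→W) = 95.00° ✓; |HF| = 13.70 ✓; ∠(HF, FC) = 82.70° ✗; |FC| = 27.20 ✓.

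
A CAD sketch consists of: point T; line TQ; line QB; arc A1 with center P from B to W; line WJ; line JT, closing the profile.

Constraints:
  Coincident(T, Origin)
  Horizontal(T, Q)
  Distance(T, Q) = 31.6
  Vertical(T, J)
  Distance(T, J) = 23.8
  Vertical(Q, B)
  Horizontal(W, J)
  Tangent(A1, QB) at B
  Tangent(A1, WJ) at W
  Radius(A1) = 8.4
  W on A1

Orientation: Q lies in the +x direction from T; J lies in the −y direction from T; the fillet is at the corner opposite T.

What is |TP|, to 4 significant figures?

27.85

T is at the origin; TQ is horizontal with |TQ| = 31.6 and Q on the +x side, so Q = (31.60, 0.000). T and J share the same x with |TJ| = 23.8 and J on the −y side, so J = (0.000, -23.80). The virtual corner opposite T is at (31.60, -23.80). A1 meets QB tangentially, so PB is at right angles to QB and A1 meets WJ tangentially, so PW is at right angles to WJ, with radius 8.4, so the center P sits 8.4 in from both sides at P = (23.20, -15.40). Then |TP| = |P − T| = 27.85.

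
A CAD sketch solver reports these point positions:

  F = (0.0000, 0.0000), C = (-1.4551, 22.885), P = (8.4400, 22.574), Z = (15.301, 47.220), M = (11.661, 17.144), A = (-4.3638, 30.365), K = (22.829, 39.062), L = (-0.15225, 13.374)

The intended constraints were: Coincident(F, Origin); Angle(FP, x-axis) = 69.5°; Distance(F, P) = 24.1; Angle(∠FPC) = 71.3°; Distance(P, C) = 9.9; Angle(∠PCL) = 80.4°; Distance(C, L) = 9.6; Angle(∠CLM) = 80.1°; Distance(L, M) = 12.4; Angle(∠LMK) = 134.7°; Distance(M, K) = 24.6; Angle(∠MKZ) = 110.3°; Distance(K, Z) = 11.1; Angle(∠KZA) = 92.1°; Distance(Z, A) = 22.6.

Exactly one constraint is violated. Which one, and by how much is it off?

Distance(Z, A) = 22.6 — off by 3.30.

F = (0.00, 0.00) ✓; FP at 69.50° ✓; |FP| = 24.10 ✓; ∠FPC = 71.30° ✓; |PC| = 9.900 ✓; ∠PCL = 80.40° ✓; |CL| = 9.600 ✓; ∠CLM = 80.10° ✓; |LM| = 12.40 ✓; ∠LMK = 134.7° ✓; |MK| = 24.60 ✓; ∠MKZ = 110.3° ✓; |KZ| = 11.10 ✓; ∠KZA = 92.10° ✓; |ZA| = 25.90 ✗.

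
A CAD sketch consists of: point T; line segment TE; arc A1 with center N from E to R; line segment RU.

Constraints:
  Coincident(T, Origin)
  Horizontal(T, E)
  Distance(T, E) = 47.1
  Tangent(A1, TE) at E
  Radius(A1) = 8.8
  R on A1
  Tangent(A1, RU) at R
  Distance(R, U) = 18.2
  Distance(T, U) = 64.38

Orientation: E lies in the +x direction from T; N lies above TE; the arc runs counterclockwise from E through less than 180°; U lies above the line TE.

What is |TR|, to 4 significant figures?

56.16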